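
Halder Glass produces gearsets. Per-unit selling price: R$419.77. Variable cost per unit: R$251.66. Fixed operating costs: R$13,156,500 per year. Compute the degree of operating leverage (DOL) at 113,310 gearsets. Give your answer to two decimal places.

3.23

Contribution at this volume is 113,310 × R$168.11 = R$19,048,544.10.
Operating income = contribution − fixed costs = R$19,048,544.10 − R$13,156,500 = R$5,892,044.10.
Degree of operating leverage = R$19,048,544.10 / R$5,892,044.10 = 3.2329.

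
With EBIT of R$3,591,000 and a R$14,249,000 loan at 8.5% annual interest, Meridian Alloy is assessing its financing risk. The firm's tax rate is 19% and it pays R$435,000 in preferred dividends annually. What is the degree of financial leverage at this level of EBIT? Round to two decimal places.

Interest = R$1,211,165.00.
Preferred dividends grossed up pre-tax: R$435,000 / (1 − 0.19) = R$537,037.04.
DFL = EBIT ÷ [EBIT − I − D_p/(1−t)] = R$3,591,000 ÷ [R$3,591,000 − R$1,211,165.00 − R$537,037.04] = R$3,591,000 ÷ R$1,842,797.96 = 1.9487.

1.95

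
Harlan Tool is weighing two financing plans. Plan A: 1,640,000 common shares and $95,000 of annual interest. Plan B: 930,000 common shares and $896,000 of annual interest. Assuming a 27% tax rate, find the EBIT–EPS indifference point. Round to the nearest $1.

$1,945,197

Set EPS_A = EPS_B: (EBIT − $95,000)(1 − 0.27) ÷ 1,640,000 = (EBIT − $896,000)(1 − 0.27) ÷ 930,000.
Cancelling (1 − t) and cross-multiplying: 930,000·(EBIT − 95,000) = 1,640,000·(EBIT − 896,000).
EBIT × (1,640,000 − 930,000) = 896,000 × 1,640,000 − 95,000 × 930,000 = 1,381,090,000,000, so EBIT = 1,381,090,000,000 ÷ 710,000 = 1,945,197.18.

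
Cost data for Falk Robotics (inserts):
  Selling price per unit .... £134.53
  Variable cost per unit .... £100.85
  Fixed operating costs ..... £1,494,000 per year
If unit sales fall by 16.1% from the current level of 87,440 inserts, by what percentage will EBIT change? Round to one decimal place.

Total contribution margin = 87,440 × £33.68 = £2,944,979.20.
Subtracting fixed costs: EBIT = £2,944,979.20 − £1,494,000 = £1,450,979.20.
DOL = contribution ÷ EBIT = £2,944,979.20 ÷ £1,450,979.20 = 2.0296.
Operating income changes by 2.0296 × -16.1% = -32.7%.

-32.7%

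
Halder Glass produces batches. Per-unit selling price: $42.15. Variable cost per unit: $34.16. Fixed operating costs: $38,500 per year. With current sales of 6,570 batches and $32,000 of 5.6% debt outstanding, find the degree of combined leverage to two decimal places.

4.30

At 6,570 units, contribution = 6,570 × $7.99 = $52,494.30.
Operating income = contribution − fixed costs = $52,494.30 − $38,500 = $13,994.30. Interest = $1,792.00.
DOL = $52,494.30 ÷ $13,994.30 = 3.7511; DFL = $13,994.30 ÷ $12,202.30 = 1.1469.
DCL = DOL × DFL = 3.7511 × 1.1469 = 4.3021.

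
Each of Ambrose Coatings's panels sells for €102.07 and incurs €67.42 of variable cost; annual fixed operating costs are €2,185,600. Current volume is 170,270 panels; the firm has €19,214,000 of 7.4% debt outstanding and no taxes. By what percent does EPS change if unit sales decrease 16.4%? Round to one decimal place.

-42.2%

Contribution at this volume is 170,270 × €34.65 = €5,899,855.50.
Operating income = contribution − fixed costs = €5,899,855.50 − €2,185,600 = €3,714,255.50.
After interest of €1,421,836.00, pre-tax earnings = €2,292,419.50.
Degree of combined leverage = contribution ÷ (EBIT − I) = €5,899,855.50 ÷ €2,292,419.50 = 2.5736.
%ΔEPS = DCL × %ΔSales = 2.5736 × -16.4% = -42.2%.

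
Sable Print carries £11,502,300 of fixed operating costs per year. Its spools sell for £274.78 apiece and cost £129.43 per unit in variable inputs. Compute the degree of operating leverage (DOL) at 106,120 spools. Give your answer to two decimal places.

3.93

Total contribution margin = 106,120 × £145.35 = £15,424,542.00.
Operating income = contribution − fixed costs = £15,424,542.00 − £11,502,300 = £3,922,242.00.
So DOL = total CM / EBIT = £15,424,542.00 / £3,922,242.00 = 3.9326.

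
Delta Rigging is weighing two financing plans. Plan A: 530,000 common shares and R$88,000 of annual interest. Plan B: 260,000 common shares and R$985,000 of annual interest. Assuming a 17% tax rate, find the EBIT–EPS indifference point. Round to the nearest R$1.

At indifference, (EBIT − 88,000)(1 − t)/530,000 = (EBIT − 985,000)(1 − t)/260,000.
Cancelling (1 − t) and cross-multiplying: 260,000·(EBIT − 88,000) = 530,000·(EBIT − 985,000).
Solving, EBIT = (985,000·530,000 − 88,000·260,000) / (530,000 − 260,000) = 499,170,000,000 / 270,000 = 1,848,777.78.

R$1,848,778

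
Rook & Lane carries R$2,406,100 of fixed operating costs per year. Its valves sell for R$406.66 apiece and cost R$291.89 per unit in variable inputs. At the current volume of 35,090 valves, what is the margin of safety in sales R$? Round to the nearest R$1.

Unit CM = price − variable cost = R$406.66 − R$291.89 = R$114.77. Break-even units = R$2,406,100 ÷ R$114.77 = 20,964.54; break-even revenue = 20,964.54 × R$406.66 = R$8,525,438.93.
Actual sales revenue = 35,090 × R$406.66 = R$14,269,699.40.
Margin of safety = R$14,269,699.40 − R$8,525,438.93 = R$5,744,260.

R$5,744,260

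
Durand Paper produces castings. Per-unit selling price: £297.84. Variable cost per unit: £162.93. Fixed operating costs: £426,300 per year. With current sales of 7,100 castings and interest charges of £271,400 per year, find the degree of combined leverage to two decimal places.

3.68

Contribution at this volume is 7,100 × £134.91 = £957,861.00.
EBIT = £957,861.00 − £426,300 = £531,561.00. Interest = £271,400.00, so EBIT − I = £260,161.00.
DCL = contribution ÷ (EBIT − I) = £957,861.00 ÷ £260,161.00 = 3.6818.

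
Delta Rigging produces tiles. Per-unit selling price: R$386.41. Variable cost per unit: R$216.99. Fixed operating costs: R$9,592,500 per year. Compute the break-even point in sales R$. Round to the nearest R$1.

R$21,878,396

Contribution margin per unit = R$386.41 − R$216.99 = R$169.42, a CM ratio of R$169.42 ÷ R$386.41 = 0.4384.
Break-even revenue = fixed costs × price ÷ CM = R$9,592,500 × R$386.41 ÷ R$169.42 = R$21,878,396.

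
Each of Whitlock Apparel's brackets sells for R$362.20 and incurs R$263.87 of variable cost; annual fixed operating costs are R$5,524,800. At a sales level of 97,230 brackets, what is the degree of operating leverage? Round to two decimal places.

2.37

At 97,230 units, contribution = 97,230 × R$98.33 = R$9,560,625.90.
Operating income = contribution − fixed costs = R$9,560,625.90 − R$5,524,800 = R$4,035,825.90.
DOL = contribution ÷ EBIT = R$9,560,625.90 ÷ R$4,035,825.90 = 2.3689.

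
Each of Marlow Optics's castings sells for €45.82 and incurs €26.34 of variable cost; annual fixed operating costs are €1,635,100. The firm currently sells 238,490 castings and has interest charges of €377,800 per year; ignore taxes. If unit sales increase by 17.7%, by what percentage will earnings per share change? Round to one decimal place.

+31.2%

At 238,490 units, contribution = 238,490 × €19.48 = €4,645,785.20.
Subtracting fixed costs: EBIT = €4,645,785.20 − €1,635,100 = €3,010,685.20.
Interest = €377,800.00, so EBIT − I = €2,632,885.20.
DCL = total CM / (EBIT − I) = €4,645,785.20 / €2,632,885.20 = 1.7645.
EPS therefore changes by 1.7645 × (+17.7%) = +31.2%.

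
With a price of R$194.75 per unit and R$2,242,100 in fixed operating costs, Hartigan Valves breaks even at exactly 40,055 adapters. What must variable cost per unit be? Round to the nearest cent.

R$138.77

Contribution per unit must be FC / Q = R$2,242,100 / 40,055 = R$55.9755.
Hence VC = price − CM = R$194.75 − R$55.9755 = R$138.77.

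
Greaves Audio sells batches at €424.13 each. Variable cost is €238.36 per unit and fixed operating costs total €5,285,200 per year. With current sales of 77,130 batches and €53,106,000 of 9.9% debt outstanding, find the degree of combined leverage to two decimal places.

Total contribution margin = 77,130 × €185.77 = €14,328,440.10.
Subtracting fixed costs: EBIT = €14,328,440.10 − €5,285,200 = €9,043,240.10. Interest = €5,257,494.00, so EBIT − I = €3,785,746.10.
Degree of total leverage = total CM / (EBIT − interest) = €14,328,440.10 / €3,785,746.10 = 3.7848.

3.78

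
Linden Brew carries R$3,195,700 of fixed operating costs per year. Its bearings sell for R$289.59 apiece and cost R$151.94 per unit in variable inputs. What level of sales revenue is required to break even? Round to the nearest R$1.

Contribution margin per unit = R$289.59 − R$151.94 = R$137.65, a CM ratio of R$137.65 ÷ R$289.59 = 0.4753.
Break-even revenue = fixed costs × price ÷ CM = R$3,195,700 × R$289.59 ÷ R$137.65 = R$6,723,158.

R$6,723,158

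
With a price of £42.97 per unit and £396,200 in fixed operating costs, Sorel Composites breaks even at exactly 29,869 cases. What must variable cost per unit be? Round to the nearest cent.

At break-even, FC = Q × (P − VC), so P − VC = £396,200 ÷ 29,869 = £13.2646.
Hence VC = price − CM = £42.97 − £13.2646 = £29.71.

£29.71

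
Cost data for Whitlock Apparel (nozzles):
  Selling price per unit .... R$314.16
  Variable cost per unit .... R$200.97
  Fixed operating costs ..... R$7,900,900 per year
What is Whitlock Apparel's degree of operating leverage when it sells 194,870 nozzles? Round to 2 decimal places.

1.56

Contribution at this volume is 194,870 × R$113.19 = R$22,057,335.30.
EBIT = R$22,057,335.30 − R$7,900,900 = R$14,156,435.30.
Degree of operating leverage = R$22,057,335.30 / R$14,156,435.30 = 1.5581.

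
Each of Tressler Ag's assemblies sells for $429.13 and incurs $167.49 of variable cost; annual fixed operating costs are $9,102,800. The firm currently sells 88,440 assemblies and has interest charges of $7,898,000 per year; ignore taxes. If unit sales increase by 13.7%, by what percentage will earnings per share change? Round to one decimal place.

+51.6%

Contribution at this volume is 88,440 × $261.64 = $23,139,441.60.
Operating income = contribution − fixed costs = $23,139,441.60 − $9,102,800 = $14,036,641.60.
Interest = $7,898,000.00, so EBIT − I = $6,138,641.60.
DCL = total CM / (EBIT − I) = $23,139,441.60 / $6,138,641.60 = 3.7695.
%ΔEPS = DCL × %ΔSales = 3.7695 × +13.7% = +51.6%.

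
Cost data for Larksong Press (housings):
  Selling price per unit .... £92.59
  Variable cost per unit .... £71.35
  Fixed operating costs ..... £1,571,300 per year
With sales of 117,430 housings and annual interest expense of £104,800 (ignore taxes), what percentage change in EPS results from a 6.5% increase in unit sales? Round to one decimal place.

Contribution at this volume is 117,430 × £21.24 = £2,494,213.20.
EBIT = £2,494,213.20 − £1,571,300 = £922,913.20.
After interest of £104,800.00, pre-tax earnings = £818,113.20.
DCL = total CM / (EBIT − I) = £2,494,213.20 / £818,113.20 = 3.0487.
%ΔEPS = DCL × %ΔSales = 3.0487 × +6.5% = +19.8%.

+19.8%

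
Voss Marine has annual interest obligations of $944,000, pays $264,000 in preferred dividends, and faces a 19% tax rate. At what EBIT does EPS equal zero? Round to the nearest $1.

$1,269,926

Preferred dividends are paid after tax, so their pre-tax equivalent is $264,000 ÷ (1 − 0.19) = $325,925.93.
Financial break-even EBIT = interest + D_p ÷ (1 − t) = $944,000 + $325,925.93 = $1,269,925.93.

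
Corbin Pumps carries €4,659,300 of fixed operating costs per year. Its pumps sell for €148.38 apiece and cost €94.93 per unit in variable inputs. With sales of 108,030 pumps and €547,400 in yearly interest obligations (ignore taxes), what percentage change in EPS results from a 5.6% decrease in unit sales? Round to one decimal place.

Total contribution margin = 108,030 × €53.45 = €5,774,203.50.
EBIT = €5,774,203.50 − €4,659,300 = €1,114,903.50.
Interest = €547,400.00, so EBIT − I = €567,503.50.
DCL = total CM / (EBIT − I) = €5,774,203.50 / €567,503.50 = 10.1747.
EPS therefore changes by 10.1747 × (-5.6%) = -57.0%.

-57.0%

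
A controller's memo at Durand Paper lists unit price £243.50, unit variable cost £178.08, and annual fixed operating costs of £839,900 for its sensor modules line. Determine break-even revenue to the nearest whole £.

Contribution margin per unit = £243.50 − £178.08 = £65.42, a CM ratio of £65.42 ÷ £243.50 = 0.2687.
Break-even revenue = fixed costs × price ÷ CM = £839,900 × £243.50 ÷ £65.42 = £3,126,195.

£3,126,195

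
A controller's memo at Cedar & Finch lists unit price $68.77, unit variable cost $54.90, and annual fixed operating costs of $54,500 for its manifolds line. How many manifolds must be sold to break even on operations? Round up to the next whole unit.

Each unit contributes $68.77 − $54.90 = $13.87.
Break-even volume = fixed costs ÷ CM per unit = $54,500 ÷ $13.87 = 3,929.34, so 3,930 manifolds.

3,930 manifolds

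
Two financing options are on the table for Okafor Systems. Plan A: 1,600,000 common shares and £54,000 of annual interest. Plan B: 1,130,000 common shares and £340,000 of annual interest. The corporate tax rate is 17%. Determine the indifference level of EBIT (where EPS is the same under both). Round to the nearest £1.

Set EPS_A = EPS_B: (EBIT − £54,000)(1 − 0.17) ÷ 1,600,000 = (EBIT − £340,000)(1 − 0.17) ÷ 1,130,000.
The (1 − t) factor cancels: (EBIT − 54,000) × 1,130,000 = (EBIT − 340,000) × 1,600,000.
EBIT × (1,600,000 − 1,130,000) = 340,000 × 1,600,000 − 54,000 × 1,130,000 = 482,980,000,000, so EBIT = 482,980,000,000 ÷ 470,000 = 1,027,617.02.

£1,027,617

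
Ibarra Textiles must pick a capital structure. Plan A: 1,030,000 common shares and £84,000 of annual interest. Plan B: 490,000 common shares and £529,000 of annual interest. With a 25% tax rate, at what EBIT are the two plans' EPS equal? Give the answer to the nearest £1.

Set EPS_A = EPS_B: (EBIT − £84,000)(1 − 0.25) ÷ 1,030,000 = (EBIT − £529,000)(1 − 0.25) ÷ 490,000.
Cancelling (1 − t) and cross-multiplying: 490,000·(EBIT − 84,000) = 1,030,000·(EBIT − 529,000).
EBIT × (1,030,000 − 490,000) = 529,000 × 1,030,000 − 84,000 × 490,000 = 503,710,000,000, so EBIT = 503,710,000,000 ÷ 540,000 = 932,796.30.

£932,796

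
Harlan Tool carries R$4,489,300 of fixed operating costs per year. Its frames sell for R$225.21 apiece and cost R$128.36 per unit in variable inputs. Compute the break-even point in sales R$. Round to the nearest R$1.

Contribution margin per unit = R$225.21 − R$128.36 = R$96.85, a CM ratio of R$96.85 ÷ R$225.21 = 0.4300.
Break-even sales = FC ÷ CM ratio = R$4,489,300 × R$225.21 / R$96.85 = R$10,439,187.

R$10,439,187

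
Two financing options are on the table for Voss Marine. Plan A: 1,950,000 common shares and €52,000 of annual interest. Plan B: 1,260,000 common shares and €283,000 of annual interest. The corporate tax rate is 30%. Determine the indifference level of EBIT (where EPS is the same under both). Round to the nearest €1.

€704,826

Set EPS_A = EPS_B: (EBIT − €52,000)(1 − 0.30) ÷ 1,950,000 = (EBIT − €283,000)(1 − 0.30) ÷ 1,260,000.
Cancelling (1 − t) and cross-multiplying: 1,260,000·(EBIT − 52,000) = 1,950,000·(EBIT − 283,000).
Solving, EBIT = (283,000·1,950,000 − 52,000·1,260,000) / (1,950,000 − 1,260,000) = 486,330,000,000 / 690,000 = 704,826.09.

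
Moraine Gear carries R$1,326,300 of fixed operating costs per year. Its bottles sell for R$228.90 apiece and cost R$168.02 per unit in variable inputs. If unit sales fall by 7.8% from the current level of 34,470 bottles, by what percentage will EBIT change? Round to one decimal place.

At 34,470 units, contribution = 34,470 × R$60.88 = R$2,098,533.60.
EBIT = R$2,098,533.60 − R$1,326,300 = R$772,233.60.
So DOL = total CM / EBIT = R$2,098,533.60 / R$772,233.60 = 2.7175.
So EBIT moves 2.7175 × (-7.8%) = -21.2%.

-21.2%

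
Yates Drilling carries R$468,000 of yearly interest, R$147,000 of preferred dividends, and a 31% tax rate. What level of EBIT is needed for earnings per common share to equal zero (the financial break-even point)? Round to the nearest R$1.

Preferred dividends are paid after tax, so their pre-tax equivalent is R$147,000 ÷ (1 − 0.31) = R$213,043.48.
EPS = 0 when EBIT covers interest plus the pre-tax preferred burden: R$468,000 + R$213,043.48 = R$681,043.48.

R$681,043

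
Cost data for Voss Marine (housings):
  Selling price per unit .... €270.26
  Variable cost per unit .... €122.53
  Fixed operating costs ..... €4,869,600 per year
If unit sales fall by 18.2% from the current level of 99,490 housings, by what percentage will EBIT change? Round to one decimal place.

-27.2%

Contribution at this volume is 99,490 × €147.73 = €14,697,657.70.
Operating income = contribution − fixed costs = €14,697,657.70 − €4,869,600 = €9,828,057.70.
Degree of operating leverage = €14,697,657.70 / €9,828,057.70 = 1.4955.
Operating income changes by 1.4955 × -18.2% = -27.2%.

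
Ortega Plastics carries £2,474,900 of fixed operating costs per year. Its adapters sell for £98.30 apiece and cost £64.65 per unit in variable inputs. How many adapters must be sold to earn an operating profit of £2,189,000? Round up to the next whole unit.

Each unit contributes £98.30 − £64.65 = £33.65.
Units = (FC + target) / CM = (£2,474,900 + £2,189,000) / £33.65 = 138,600.30, so 138,601 adapters.

138,601 adapters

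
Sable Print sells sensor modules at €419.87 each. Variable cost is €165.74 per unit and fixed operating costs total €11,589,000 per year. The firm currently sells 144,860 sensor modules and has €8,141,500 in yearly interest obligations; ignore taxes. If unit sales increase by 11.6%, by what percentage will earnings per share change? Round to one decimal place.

Total contribution margin = 144,860 × €254.13 = €36,813,271.80.
Subtracting fixed costs: EBIT = €36,813,271.80 − €11,589,000 = €25,224,271.80.
Interest = €8,141,500.00, so EBIT − I = €17,082,771.80.
DCL = total CM / (EBIT − I) = €36,813,271.80 / €17,082,771.80 = 2.1550.
EPS therefore changes by 2.1550 × (+11.6%) = +25.0%.

+25.0%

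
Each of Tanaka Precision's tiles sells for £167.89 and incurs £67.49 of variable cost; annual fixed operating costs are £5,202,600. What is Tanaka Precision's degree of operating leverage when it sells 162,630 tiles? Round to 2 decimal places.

1.47

Total contribution margin = 162,630 × £100.40 = £16,328,052.00.
Operating income = contribution − fixed costs = £16,328,052.00 − £5,202,600 = £11,125,452.00.
Degree of operating leverage = £16,328,052.00 / £11,125,452.00 = 1.4676.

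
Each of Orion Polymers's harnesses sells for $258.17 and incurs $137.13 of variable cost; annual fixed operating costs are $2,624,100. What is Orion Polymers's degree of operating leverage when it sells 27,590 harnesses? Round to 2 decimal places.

Total contribution margin = 27,590 × $121.04 = $3,339,493.60.
EBIT = $3,339,493.60 − $2,624,100 = $715,393.60.
Degree of operating leverage = $3,339,493.60 / $715,393.60 = 4.6681.

4.67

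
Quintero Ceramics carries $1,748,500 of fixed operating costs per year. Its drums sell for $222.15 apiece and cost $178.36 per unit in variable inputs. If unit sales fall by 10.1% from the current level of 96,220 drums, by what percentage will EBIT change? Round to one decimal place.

-17.3%

At 96,220 units, contribution = 96,220 × $43.79 = $4,213,473.80.
EBIT = $4,213,473.80 − $1,748,500 = $2,464,973.80.
DOL = contribution ÷ EBIT = $4,213,473.80 ÷ $2,464,973.80 = 1.7093.
%ΔEBIT = DOL × %ΔSales = 1.7093 × -10.1% = -17.3%.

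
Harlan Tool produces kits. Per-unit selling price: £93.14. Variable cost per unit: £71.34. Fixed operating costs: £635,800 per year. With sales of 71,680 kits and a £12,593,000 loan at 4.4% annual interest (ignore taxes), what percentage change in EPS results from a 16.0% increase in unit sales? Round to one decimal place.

Contribution at this volume is 71,680 × £21.80 = £1,562,624.00.
Subtracting fixed costs: EBIT = £1,562,624.00 − £635,800 = £926,824.00.
Interest = £554,092.00, so EBIT − I = £372,732.00.
Degree of combined leverage = contribution ÷ (EBIT − I) = £1,562,624.00 ÷ £372,732.00 = 4.1924.
EPS therefore changes by 4.1924 × (+16.0%) = +67.1%.

+67.1%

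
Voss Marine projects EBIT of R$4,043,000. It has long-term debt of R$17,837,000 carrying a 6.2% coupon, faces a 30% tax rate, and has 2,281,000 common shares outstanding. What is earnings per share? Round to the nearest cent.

R$0.90

Pre-tax income = R$4,043,000 − R$1,105,894.00 = R$2,937,106.00.
Net income = R$2,937,106.00 × (1 − 0.30) = R$2,055,974.20.
EPS = R$2,055,974.20 ÷ 2,281,000 = R$0.90.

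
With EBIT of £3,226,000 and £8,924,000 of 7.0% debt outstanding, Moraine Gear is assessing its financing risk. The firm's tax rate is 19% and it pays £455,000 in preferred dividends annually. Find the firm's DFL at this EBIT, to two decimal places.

Interest = £624,680.00.
Pre-tax preferred-dividend burden = £455,000 ÷ (1 − 0.19) = £561,728.40.
DFL = EBIT ÷ [EBIT − I − D_p/(1−t)] = £3,226,000 ÷ [£3,226,000 − £624,680.00 − £561,728.40] = £3,226,000 ÷ £2,039,591.60 = 1.5817.

1.58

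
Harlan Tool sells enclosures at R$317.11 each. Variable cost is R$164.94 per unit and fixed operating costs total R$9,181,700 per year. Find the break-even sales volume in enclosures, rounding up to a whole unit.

Each unit contributes R$317.11 − R$164.94 = R$152.17.
Units to break even: R$9,181,700 ÷ R$152.17 = 60,338.44, rounded up to 60,339.

60,339 enclosures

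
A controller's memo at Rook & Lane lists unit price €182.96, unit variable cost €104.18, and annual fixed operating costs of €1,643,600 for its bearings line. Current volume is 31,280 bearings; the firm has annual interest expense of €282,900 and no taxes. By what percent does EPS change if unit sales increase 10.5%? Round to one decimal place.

Total contribution margin = 31,280 × €78.78 = €2,464,238.40.
EBIT = €2,464,238.40 − €1,643,600 = €820,638.40.
After interest of €282,900.00, pre-tax earnings = €537,738.40.
Degree of combined leverage = contribution ÷ (EBIT − I) = €2,464,238.40 ÷ €537,738.40 = 4.5826.
EPS therefore changes by 4.5826 × (+10.5%) = +48.1%.

+48.1%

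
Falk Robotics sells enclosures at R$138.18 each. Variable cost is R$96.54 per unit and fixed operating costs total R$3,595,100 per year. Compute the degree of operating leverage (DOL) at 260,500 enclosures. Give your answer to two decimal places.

1.50

Contribution at this volume is 260,500 × R$41.64 = R$10,847,220.00.
EBIT = R$10,847,220.00 − R$3,595,100 = R$7,252,120.00.
Degree of operating leverage = R$10,847,220.00 / R$7,252,120.00 = 1.4957.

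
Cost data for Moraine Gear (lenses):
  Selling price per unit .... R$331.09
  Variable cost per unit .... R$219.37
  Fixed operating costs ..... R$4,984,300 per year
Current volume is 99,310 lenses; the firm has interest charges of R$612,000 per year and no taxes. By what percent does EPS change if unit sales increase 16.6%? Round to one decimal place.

Total contribution margin = 99,310 × R$111.72 = R$11,094,913.20.
Subtracting fixed costs: EBIT = R$11,094,913.20 − R$4,984,300 = R$6,110,613.20.
After interest of R$612,000.00, pre-tax earnings = R$5,498,613.20.
Degree of combined leverage = contribution ÷ (EBIT − I) = R$11,094,913.20 ÷ R$5,498,613.20 = 2.0178.
EPS therefore changes by 2.0178 × (+16.6%) = +33.5%.

+33.5%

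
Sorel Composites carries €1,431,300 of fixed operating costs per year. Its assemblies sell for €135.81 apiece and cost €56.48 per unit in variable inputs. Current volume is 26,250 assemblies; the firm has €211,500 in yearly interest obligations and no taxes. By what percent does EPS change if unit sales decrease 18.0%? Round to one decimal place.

Contribution at this volume is 26,250 × €79.33 = €2,082,412.50.
Subtracting fixed costs: EBIT = €2,082,412.50 − €1,431,300 = €651,112.50.
After interest of €211,500.00, pre-tax earnings = €439,612.50.
DCL = total CM / (EBIT − I) = €2,082,412.50 / €439,612.50 = 4.7369.
EPS therefore changes by 4.7369 × (-18.0%) = -85.3%.

-85.3%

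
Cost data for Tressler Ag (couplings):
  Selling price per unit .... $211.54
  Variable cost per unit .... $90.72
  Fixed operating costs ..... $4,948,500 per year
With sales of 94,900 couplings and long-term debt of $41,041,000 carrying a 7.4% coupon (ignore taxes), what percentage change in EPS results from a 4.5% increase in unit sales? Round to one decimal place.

+14.8%

At 94,900 units, contribution = 94,900 × $120.82 = $11,465,818.00.
Operating income = contribution − fixed costs = $11,465,818.00 − $4,948,500 = $6,517,318.00.
Interest = $3,037,034.00, so EBIT − I = $3,480,284.00.
DCL = total CM / (EBIT − I) = $11,465,818.00 / $3,480,284.00 = 3.2945.
%ΔEPS = DCL × %ΔSales = 3.2945 × +4.5% = +14.8%.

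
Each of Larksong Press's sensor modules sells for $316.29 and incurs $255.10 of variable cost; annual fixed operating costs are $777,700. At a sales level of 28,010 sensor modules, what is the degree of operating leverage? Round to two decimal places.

Contribution at this volume is 28,010 × $61.19 = $1,713,931.90.
Operating income = contribution − fixed costs = $1,713,931.90 − $777,700 = $936,231.90.
Degree of operating leverage = $1,713,931.90 / $936,231.90 = 1.8307.

1.83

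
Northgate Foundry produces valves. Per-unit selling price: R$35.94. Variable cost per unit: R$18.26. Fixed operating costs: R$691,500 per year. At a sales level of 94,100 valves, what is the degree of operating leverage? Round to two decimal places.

Contribution at this volume is 94,100 × R$17.68 = R$1,663,688.00.
Subtracting fixed costs: EBIT = R$1,663,688.00 − R$691,500 = R$972,188.00.
So DOL = total CM / EBIT = R$1,663,688.00 / R$972,188.00 = 1.7113.

1.71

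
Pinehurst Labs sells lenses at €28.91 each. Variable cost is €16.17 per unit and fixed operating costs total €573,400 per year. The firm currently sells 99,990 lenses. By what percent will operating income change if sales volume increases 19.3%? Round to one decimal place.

+35.1%

At 99,990 units, contribution = 99,990 × €12.74 = €1,273,872.60.
Subtracting fixed costs: EBIT = €1,273,872.60 − €573,400 = €700,472.60.
So DOL = total CM / EBIT = €1,273,872.60 / €700,472.60 = 1.8186.
%ΔEBIT = DOL × %ΔSales = 1.8186 × +19.3% = +35.1%.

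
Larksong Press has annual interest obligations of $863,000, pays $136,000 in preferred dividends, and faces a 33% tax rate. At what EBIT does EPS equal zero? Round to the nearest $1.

Grossing the preferred dividend up to pre-tax terms: $136,000 / (1 − 0.33) = $202,985.07.
EPS = 0 when EBIT covers interest plus the pre-tax preferred burden: $863,000 + $202,985.07 = $1,065,985.07.

$1,065,985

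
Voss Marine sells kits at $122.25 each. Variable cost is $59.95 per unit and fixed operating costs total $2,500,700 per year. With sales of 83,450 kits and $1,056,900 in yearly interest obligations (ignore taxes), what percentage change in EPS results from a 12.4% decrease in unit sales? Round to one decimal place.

At 83,450 units, contribution = 83,450 × $62.30 = $5,198,935.00.
Operating income = contribution − fixed costs = $5,198,935.00 − $2,500,700 = $2,698,235.00.
After interest of $1,056,900.00, pre-tax earnings = $1,641,335.00.
Degree of combined leverage = contribution ÷ (EBIT − I) = $5,198,935.00 ÷ $1,641,335.00 = 3.1675.
%ΔEPS = DCL × %ΔSales = 3.1675 × -12.4% = -39.3%.

-39.3%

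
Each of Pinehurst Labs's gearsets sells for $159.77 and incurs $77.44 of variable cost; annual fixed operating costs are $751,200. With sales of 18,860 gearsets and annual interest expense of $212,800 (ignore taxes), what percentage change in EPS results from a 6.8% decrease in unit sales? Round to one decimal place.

-17.9%

Contribution at this volume is 18,860 × $82.33 = $1,552,743.80.
Operating income = contribution − fixed costs = $1,552,743.80 − $751,200 = $801,543.80.
After interest of $212,800.00, pre-tax earnings = $588,743.80.
Degree of combined leverage = contribution ÷ (EBIT − I) = $1,552,743.80 ÷ $588,743.80 = 2.6374.
EPS therefore changes by 2.6374 × (-6.8%) = -17.9%.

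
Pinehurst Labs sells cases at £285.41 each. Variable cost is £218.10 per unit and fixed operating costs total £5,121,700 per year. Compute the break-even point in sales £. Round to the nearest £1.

CM per unit = £285.41 − £218.10 = £67.31; CM ratio = £67.31 / £285.41 = 0.2358.
Break-even revenue = fixed costs × price ÷ CM = £5,121,700 × £285.41 ÷ £67.31 = £21,717,195.

£21,717,195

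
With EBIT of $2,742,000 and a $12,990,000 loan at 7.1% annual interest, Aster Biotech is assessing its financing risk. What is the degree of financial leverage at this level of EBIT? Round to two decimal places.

1.51

Annual interest charges come to $922,290.00.
DFL = EBIT ÷ (EBIT − I) = $2,742,000 ÷ ($2,742,000 − $922,290.00) = $2,742,000 ÷ $1,819,710.00 = 1.5068.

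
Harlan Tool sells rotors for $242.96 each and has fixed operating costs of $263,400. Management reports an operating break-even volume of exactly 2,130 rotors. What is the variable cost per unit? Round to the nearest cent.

Contribution per unit must be FC / Q = $263,400 / 2,130 = $123.6620.
Hence VC = price − CM = $242.96 − $123.6620 = $119.30.

$119.30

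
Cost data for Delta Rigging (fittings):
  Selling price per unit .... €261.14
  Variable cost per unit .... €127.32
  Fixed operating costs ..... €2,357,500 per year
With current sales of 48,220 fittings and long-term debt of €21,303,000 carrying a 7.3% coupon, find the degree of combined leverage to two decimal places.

Total contribution margin = 48,220 × €133.82 = €6,452,800.40.
EBIT = €6,452,800.40 − €2,357,500 = €4,095,300.40. Interest = €1,555,119.00, so EBIT − I = €2,540,181.40.
DCL = contribution ÷ (EBIT − I) = €6,452,800.40 ÷ €2,540,181.40 = 2.5403.

2.54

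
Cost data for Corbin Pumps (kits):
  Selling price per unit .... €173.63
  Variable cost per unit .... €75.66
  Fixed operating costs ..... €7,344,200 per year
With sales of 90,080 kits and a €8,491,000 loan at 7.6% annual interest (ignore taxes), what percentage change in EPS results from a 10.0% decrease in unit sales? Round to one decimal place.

Contribution at this volume is 90,080 × €97.97 = €8,825,137.60.
Operating income = contribution − fixed costs = €8,825,137.60 − €7,344,200 = €1,480,937.60.
After interest of €645,316.00, pre-tax earnings = €835,621.60.
Degree of combined leverage = contribution ÷ (EBIT − I) = €8,825,137.60 ÷ €835,621.60 = 10.5612.
EPS therefore changes by 10.5612 × (-10.0%) = -105.6%.

-105.6%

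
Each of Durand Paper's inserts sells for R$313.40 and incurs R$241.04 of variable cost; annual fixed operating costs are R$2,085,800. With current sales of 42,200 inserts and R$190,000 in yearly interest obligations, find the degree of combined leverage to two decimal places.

Total contribution margin = 42,200 × R$72.36 = R$3,053,592.00.
Subtracting fixed costs: EBIT = R$3,053,592.00 − R$2,085,800 = R$967,792.00. Interest = R$190,000.00, so EBIT − I = R$777,792.00.
Degree of total leverage = total CM / (EBIT − interest) = R$3,053,592.00 / R$777,792.00 = 3.9260.

3.93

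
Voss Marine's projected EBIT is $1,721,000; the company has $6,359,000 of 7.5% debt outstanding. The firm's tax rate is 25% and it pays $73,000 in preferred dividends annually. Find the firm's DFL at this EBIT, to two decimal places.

1.50

Annual interest charges come to $476,925.00.
Preferred dividends grossed up pre-tax: $73,000 / (1 − 0.25) = $97,333.33.
DFL = EBIT ÷ [EBIT − I − D_p/(1−t)] = $1,721,000 ÷ [$1,721,000 − $476,925.00 − $97,333.33] = $1,721,000 ÷ $1,146,741.67 = 1.5008.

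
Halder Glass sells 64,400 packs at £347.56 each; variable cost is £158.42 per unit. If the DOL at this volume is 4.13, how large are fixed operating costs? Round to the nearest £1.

£9,231,314

Total contribution margin = 64,400 × £189.14 = £12,180,616.00.
Since DOL = CM ÷ EBIT, EBIT = £12,180,616.00 ÷ 4.13 = £2,949,301.69.
And FC = contribution − EBIT = £12,180,616.00 − £2,949,301.69 = £9,231,314.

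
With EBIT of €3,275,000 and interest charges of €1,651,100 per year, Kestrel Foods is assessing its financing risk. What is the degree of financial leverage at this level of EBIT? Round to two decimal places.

2.02

Annual interest charges come to €1,651,100.00.
DFL = EBIT ÷ (EBIT − I) = €3,275,000 ÷ (€3,275,000 − €1,651,100.00) = €3,275,000 ÷ €1,623,900.00 = 2.0167.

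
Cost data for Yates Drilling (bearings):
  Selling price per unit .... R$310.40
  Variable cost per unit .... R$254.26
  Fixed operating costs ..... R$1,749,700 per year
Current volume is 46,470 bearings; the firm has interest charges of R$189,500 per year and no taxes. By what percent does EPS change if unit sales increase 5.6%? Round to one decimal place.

At 46,470 units, contribution = 46,470 × R$56.14 = R$2,608,825.80.
Operating income = contribution − fixed costs = R$2,608,825.80 − R$1,749,700 = R$859,125.80.
Interest = R$189,500.00, so EBIT − I = R$669,625.80.
DCL = total CM / (EBIT − I) = R$2,608,825.80 / R$669,625.80 = 3.8959.
EPS therefore changes by 3.8959 × (+5.6%) = +21.8%.

+21.8%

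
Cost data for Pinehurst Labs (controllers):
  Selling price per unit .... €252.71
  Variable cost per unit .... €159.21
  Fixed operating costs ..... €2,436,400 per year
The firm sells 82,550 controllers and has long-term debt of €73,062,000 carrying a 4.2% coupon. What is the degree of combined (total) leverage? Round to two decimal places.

Total contribution margin = 82,550 × €93.50 = €7,718,425.00.
Subtracting fixed costs: EBIT = €7,718,425.00 − €2,436,400 = €5,282,025.00. Interest = €3,068,604.00, so EBIT − I = €2,213,421.00.
Degree of total leverage = total CM / (EBIT − interest) = €7,718,425.00 / €2,213,421.00 = 3.4871.

3.49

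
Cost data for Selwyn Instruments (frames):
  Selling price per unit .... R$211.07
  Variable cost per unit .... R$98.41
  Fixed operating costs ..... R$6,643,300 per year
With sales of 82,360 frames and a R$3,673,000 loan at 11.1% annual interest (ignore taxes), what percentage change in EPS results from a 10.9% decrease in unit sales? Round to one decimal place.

Total contribution margin = 82,360 × R$112.66 = R$9,278,677.60.
Operating income = contribution − fixed costs = R$9,278,677.60 − R$6,643,300 = R$2,635,377.60.
After interest of R$407,703.00, pre-tax earnings = R$2,227,674.60.
Degree of combined leverage = contribution ÷ (EBIT − I) = R$9,278,677.60 ÷ R$2,227,674.60 = 4.1652.
EPS therefore changes by 4.1652 × (-10.9%) = -45.4%.

-45.4%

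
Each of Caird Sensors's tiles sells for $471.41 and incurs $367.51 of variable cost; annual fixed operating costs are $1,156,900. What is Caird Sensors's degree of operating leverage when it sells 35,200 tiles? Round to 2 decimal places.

Total contribution margin = 35,200 × $103.90 = $3,657,280.00.
Subtracting fixed costs: EBIT = $3,657,280.00 − $1,156,900 = $2,500,380.00.
Degree of operating leverage = $3,657,280.00 / $2,500,380.00 = 1.4627.

1.46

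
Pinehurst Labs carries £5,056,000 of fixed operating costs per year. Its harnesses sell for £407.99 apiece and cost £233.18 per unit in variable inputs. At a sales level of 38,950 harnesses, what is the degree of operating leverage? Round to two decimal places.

3.88

Total contribution margin = 38,950 × £174.81 = £6,808,849.50.
EBIT = £6,808,849.50 − £5,056,000 = £1,752,849.50.
Degree of operating leverage = £6,808,849.50 / £1,752,849.50 = 3.8844.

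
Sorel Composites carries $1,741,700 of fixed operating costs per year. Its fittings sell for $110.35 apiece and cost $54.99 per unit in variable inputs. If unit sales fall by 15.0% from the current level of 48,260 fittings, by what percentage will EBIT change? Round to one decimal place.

-43.1%

Total contribution margin = 48,260 × $55.36 = $2,671,673.60.
Operating income = contribution − fixed costs = $2,671,673.60 − $1,741,700 = $929,973.60.
Degree of operating leverage = $2,671,673.60 / $929,973.60 = 2.8728.
%ΔEBIT = DOL × %ΔSales = 2.8728 × -15.0% = -43.1%.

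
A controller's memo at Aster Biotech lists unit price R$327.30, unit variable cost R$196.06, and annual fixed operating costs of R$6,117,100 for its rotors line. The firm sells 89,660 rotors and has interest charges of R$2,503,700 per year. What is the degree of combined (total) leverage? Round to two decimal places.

3.74

Total contribution margin = 89,660 × R$131.24 = R$11,766,978.40.
Operating income = contribution − fixed costs = R$11,766,978.40 − R$6,117,100 = R$5,649,878.40. Interest = R$2,503,700.00, so EBIT − I = R$3,146,178.40.
DCL = contribution ÷ (EBIT − I) = R$11,766,978.40 ÷ R$3,146,178.40 = 3.7401.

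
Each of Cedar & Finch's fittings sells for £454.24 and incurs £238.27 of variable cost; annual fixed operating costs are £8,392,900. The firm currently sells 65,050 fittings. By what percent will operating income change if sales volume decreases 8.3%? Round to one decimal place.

-20.6%

Contribution at this volume is 65,050 × £215.97 = £14,048,848.50.
EBIT = £14,048,848.50 − £8,392,900 = £5,655,948.50.
Degree of operating leverage = £14,048,848.50 / £5,655,948.50 = 2.4839.
So EBIT moves 2.4839 × (-8.3%) = -20.6%.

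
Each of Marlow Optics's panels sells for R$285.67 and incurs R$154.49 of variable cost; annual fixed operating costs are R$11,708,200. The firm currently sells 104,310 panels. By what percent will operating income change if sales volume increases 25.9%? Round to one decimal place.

+179.4%

Contribution at this volume is 104,310 × R$131.18 = R$13,683,385.80.
Subtracting fixed costs: EBIT = R$13,683,385.80 − R$11,708,200 = R$1,975,185.80.
DOL = contribution ÷ EBIT = R$13,683,385.80 ÷ R$1,975,185.80 = 6.9276.
So EBIT moves 6.9276 × (+25.9%) = +179.4%.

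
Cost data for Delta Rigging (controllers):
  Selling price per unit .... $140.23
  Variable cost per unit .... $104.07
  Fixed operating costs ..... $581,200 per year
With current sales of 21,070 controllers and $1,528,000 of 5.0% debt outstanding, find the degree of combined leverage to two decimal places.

7.31

Total contribution margin = 21,070 × $36.16 = $761,891.20.
EBIT = $761,891.20 − $581,200 = $180,691.20. Interest = $76,400.00.
DOL = $761,891.20 ÷ $180,691.20 = 4.2165; DFL = $180,691.20 ÷ $104,291.20 = 1.7326.
Combined leverage = 4.2165 × 1.7326 = 7.3055.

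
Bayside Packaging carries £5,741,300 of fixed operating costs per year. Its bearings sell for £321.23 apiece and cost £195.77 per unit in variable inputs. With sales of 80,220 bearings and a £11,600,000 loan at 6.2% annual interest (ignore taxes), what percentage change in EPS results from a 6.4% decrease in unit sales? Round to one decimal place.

Contribution at this volume is 80,220 × £125.46 = £10,064,401.20.
Operating income = contribution − fixed costs = £10,064,401.20 − £5,741,300 = £4,323,101.20.
Interest = £719,200.00, so EBIT − I = £3,603,901.20.
DCL = total CM / (EBIT − I) = £10,064,401.20 / £3,603,901.20 = 2.7926.
EPS therefore changes by 2.7926 × (-6.4%) = -17.9%.

-17.9%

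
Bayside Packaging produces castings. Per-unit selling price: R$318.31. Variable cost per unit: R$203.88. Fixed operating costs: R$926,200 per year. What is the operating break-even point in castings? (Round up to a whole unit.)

Unit CM = price − variable cost = R$318.31 − R$203.88 = R$114.43.
Break-even volume = fixed costs ÷ CM per unit = R$926,200 ÷ R$114.43 = 8,094.03, so 8,095 castings.

8,095 castings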